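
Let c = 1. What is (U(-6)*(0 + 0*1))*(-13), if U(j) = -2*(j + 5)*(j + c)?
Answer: 0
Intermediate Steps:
U(j) = -2*(1 + j)*(5 + j) (U(j) = -2*(j + 5)*(j + 1) = -2*(5 + j)*(1 + j) = -2*(1 + j)*(5 + j))
(U(-6)*(0 + 0*1))*(-13) = ((-10 - 12*(-6) - 2*(-6)²)*(0 + 0*1))*(-13) = ((-10 + 72 - 2*36)*(0 + 0))*(-13) = ((-10 + 72 - 72)*0)*(-13) = -10*0*(-13) = 0*(-13) = 0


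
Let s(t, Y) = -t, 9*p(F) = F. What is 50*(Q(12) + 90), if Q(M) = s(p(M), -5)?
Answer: 13300/3 ≈ 4433.3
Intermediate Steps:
p(F) = F/9
Q(M) = -M/9
50*(Q(12) + 90) = 50*(-1/9*12 + 90) = 50*(-4/3 + 90) = 50*(266/3) = 13300/3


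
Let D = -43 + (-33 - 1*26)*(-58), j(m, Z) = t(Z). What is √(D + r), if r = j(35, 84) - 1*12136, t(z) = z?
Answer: 7*I*√177 ≈ 93.129*I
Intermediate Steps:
j(m, Z) = Z
D = 3379 (D = -43 + (-33 - 26)*(-58) = -43 - 59*(-58) = -43 + 3422 = 3379)
r = -12052 (r = 84 - 1*12136 = 84 - 12136 = -12052)
√(D + r) = √(3379 - 12052) = √(-8673) = 7*I*√177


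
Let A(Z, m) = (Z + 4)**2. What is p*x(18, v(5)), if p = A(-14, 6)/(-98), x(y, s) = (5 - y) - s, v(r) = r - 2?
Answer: 800/49 ≈ 16.327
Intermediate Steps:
A(Z, m) = (4 + Z)**2
v(r) = -2 + r
x(y, s) = 5 - s - y
p = -50/49 (p = (4 - 14)**2/(-98) = (-10)**2*(-1/98) = 100*(-1/98) = -50/49 ≈ -1.0204)
p*x(18, v(5)) = -50*(5 - (-2 + 5) - 1*18)/49 = -50*(5 - 1*3 - 18)/49 = -50*(5 - 3 - 18)/49 = -50/49*(-16) = 800/49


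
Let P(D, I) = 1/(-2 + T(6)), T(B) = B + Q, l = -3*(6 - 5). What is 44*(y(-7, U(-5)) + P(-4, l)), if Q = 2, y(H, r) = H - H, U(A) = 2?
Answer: 22/3 ≈ 7.3333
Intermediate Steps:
y(H, r) = 0
l = -3 (l = -3*1 = -3)
T(B) = 2 + B (T(B) = B + 2 = 2 + B)
P(D, I) = ⅙ (P(D, I) = 1/(-2 + (2 + 6)) = 1/(-2 + 8) = 1/6 = ⅙)
44*(y(-7, U(-5)) + P(-4, l)) = 44*(0 + ⅙) = 44*(⅙) = 22/3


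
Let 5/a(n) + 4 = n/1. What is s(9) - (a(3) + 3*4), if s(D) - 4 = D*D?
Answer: 78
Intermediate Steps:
s(D) = 4 + D² (s(D) = 4 + D*D = 4 + D²)
a(n) = 5/(-4 + n) (a(n) = 5/(-4 + n/1) = 5/(-4 + n*1) = 5/(-4 + n))
s(9) - (a(3) + 3*4) = (4 + 9²) - (5/(-4 + 3) + 3*4) = (4 + 81) - (5/(-1) + 12) = 85 - (5*(-1) + 12) = 85 - (-5 + 12) = 85 - 1*7 = 85 - 7 = 78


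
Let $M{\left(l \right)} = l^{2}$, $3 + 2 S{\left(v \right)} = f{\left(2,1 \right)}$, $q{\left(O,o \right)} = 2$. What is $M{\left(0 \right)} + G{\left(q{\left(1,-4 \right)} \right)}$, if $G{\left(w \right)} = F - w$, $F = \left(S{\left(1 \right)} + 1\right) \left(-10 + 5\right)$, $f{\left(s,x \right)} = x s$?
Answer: $- \frac{9}{2} \approx -4.5$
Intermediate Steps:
$f{\left(s,x \right)} = s x$
$S{\left(v \right)} = - \frac{1}{2}$ ($S{\left(v \right)} = - \frac{3}{2} + \frac{2 \cdot 1}{2} = - \frac{3}{2} + \frac{1}{2} \cdot 2 = - \frac{3}{2} + 1 = - \frac{1}{2}$)
$F = - \frac{5}{2}$ ($F = \left(- \frac{1}{2} + 1\right) \left(-10 + 5\right) = \frac{1}{2} \left(-5\right) = - \frac{5}{2} \approx -2.5$)
$G{\left(w \right)} = - \frac{5}{2} - w$
$M{\left(0 \right)} + G{\left(q{\left(1,-4 \right)} \right)} = 0^{2} - \frac{9}{2} = 0 - \frac{9}{2} = - \frac{9}{2}$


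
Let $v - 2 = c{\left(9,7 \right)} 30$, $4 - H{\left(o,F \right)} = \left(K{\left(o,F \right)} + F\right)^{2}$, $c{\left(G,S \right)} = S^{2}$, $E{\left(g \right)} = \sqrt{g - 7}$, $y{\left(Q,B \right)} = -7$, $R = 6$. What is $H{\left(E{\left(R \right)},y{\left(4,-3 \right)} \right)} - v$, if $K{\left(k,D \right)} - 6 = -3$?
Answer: $-1484$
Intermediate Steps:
$K{\left(k,D \right)} = 3$ ($K{\left(k,D \right)} = 6 - 3 = 3$)
$E{\left(g \right)} = \sqrt{-7 + g}$
$H{\left(o,F \right)} = 4 - \left(3 + F\right)^{2}$
$v = 1472$ ($v = 2 + 7^{2} \cdot 30 = 2 + 49 \cdot 30 = 2 + 1470 = 1472$)
$H{\left(E{\left(R \right)},y{\left(4,-3 \right)} \right)} - v = \left(4 - \left(3 - 7\right)^{2}\right) - 1472 = \left(4 - \left(-4\right)^{2}\right) - 1472 = \left(4 - 16\right) - 1472 = -12 - 1472 = -1484$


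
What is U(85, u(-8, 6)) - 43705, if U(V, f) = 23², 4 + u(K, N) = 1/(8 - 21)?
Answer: -43176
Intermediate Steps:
u(K, N) = -53/13 (u(K, N) = -4 + 1/(8 - 21) = -4 + 1/(-13) = -4 - 1/13 = -53/13)
U(V, f) = 529
U(85, u(-8, 6)) - 43705 = 529 - 43705 = -43176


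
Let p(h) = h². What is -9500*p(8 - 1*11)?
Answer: -85500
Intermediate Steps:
-9500*p(8 - 1*11) = -9500*(8 - 1*11)² = -9500*(8 - 11)² = -9500*(-3)² = -9500*9 = -85500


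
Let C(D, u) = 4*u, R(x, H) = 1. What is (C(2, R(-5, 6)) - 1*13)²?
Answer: 81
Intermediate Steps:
(C(2, R(-5, 6)) - 1*13)² = (4*1 - 1*13)² = (4 - 13)² = (-9)² = 81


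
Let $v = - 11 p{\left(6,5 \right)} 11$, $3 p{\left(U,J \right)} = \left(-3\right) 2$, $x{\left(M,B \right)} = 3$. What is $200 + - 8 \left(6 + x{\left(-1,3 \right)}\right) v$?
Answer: $-17224$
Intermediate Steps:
$p{\left(U,J \right)} = -2$ ($p{\left(U,J \right)} = \frac{\left(-3\right) 2}{3} = \frac{1}{3} \left(-6\right) = -2$)
$v = 242$ ($v = \left(-11\right) \left(-2\right) 11 = 22 \cdot 11 = 242$)
$200 + - 8 \left(6 + x{\left(-1,3 \right)}\right) v = 200 + - 8 \left(6 + 3\right) 242 = 200 + \left(-8\right) 9 \cdot 242 = 200 - 17424 = -17224$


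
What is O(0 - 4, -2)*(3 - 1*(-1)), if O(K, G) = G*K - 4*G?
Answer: 64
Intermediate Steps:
O(K, G) = -4*G + G*K
O(0 - 4, -2)*(3 - 1*(-1)) = (-2*(-4 + (0 - 4)))*(3 - 1*(-1)) = (-2*(-4 - 4))*(3 + 1) = -2*(-8)*4 = 16*4 = 64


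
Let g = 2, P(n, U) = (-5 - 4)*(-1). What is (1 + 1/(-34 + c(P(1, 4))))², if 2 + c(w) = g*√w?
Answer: 841/900 ≈ 0.93444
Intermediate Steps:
P(n, U) = 9 (P(n, U) = -9*(-1) = 9)
c(w) = -2 + 2*√w
(1 + 1/(-34 + c(P(1, 4))))² = (1 + 1/(-34 + (-2 + 2*√9)))² = (1 + 1/(-34 + (-2 + 2*3)))² = (1 + 1/(-34 + (-2 + 6)))² = (1 + 1/(-34 + 4))² = (1 + 1/(-30))² = (1 - 1/30)² = (29/30)² = 841/900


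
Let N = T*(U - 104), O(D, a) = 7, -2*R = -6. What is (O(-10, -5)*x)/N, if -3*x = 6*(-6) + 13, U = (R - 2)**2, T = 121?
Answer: -161/37389 ≈ -0.0043061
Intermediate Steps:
R = 3 (R = -1/2*(-6) = 3)
U = 1 (U = (3 - 2)**2 = 1**2 = 1)
x = 23/3 (x = -(6*(-6) + 13)/3 = -(-36 + 13)/3 = -1/3*(-23) = 23/3 ≈ 7.6667)
N = -12463 (N = 121*(1 - 104) = 121*(-103) = -12463)
(O(-10, -5)*x)/N = (7*(23/3))/(-12463) = (161/3)*(-1/12463) = -161/37389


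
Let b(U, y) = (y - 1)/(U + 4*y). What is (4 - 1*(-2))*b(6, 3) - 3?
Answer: -7/3 ≈ -2.3333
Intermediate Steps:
b(U, y) = (-1 + y)/(U + 4*y)
(4 - 1*(-2))*b(6, 3) - 3 = (4 - 1*(-2))*((-1 + 3)/(6 + 4*3)) - 3 = (4 + 2)*(2/(6 + 12)) - 3 = 6*(2/18) - 3 = 6*((1/18)*2) - 3 = 6*(1/9) - 3 = 2/3 - 3 = -7/3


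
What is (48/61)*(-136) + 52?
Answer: -3356/61 ≈ -55.016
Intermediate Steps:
(48/61)*(-136) + 52 = -6528/61 + 52 = -3356/61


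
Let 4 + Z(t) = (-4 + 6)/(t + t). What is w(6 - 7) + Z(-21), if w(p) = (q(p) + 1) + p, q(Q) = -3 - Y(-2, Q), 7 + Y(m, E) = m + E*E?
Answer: 20/21 ≈ 0.95238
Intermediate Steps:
Y(m, E) = -7 + m + E² (Y(m, E) = -7 + (m + E*E) = -7 + (m + E²) = -7 + m + E²)
q(Q) = 6 - Q² (q(Q) = -3 - (-7 - 2 + Q²) = -3 - (-9 + Q²) = -3 + (9 - Q²) = 6 - Q²)
w(p) = 7 + p - p² (w(p) = ((6 - p²) + 1) + p = (7 - p²) + p = 7 + p - p²)
Z(t) = -4 + 1/t (Z(t) = -4 + (-4 + 6)/(t + t) = -4 + 2/((2*t)) = -4 + 2*(1/(2*t)) = -4 + 1/t)
w(6 - 7) + Z(-21) = (7 + (6 - 7) - (6 - 7)²) + (-4 + 1/(-21)) = (7 - 1 - 1*(-1)²) + (-4 - 1/21) = (7 - 1 - 1*1) - 85/21 = (7 - 1 - 1) - 85/21 = 5 - 85/21 = 20/21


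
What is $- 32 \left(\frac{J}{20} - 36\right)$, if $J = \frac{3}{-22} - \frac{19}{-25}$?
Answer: $\frac{1582628}{1375} \approx 1151.0$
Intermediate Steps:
$J = \frac{343}{550}$ ($J = 3 \left(- \frac{1}{22}\right) - - \frac{19}{25} = - \frac{3}{22} + \frac{19}{25} = \frac{343}{550} \approx 0.62364$)
$- 32 \left(\frac{J}{20} - 36\right) = - 32 \left(\frac{343}{550 \cdot 20} - 36\right) = - 32 \left(\frac{343}{550} \cdot \frac{1}{20} - 36\right) = - 32 \left(\frac{343}{11000} - 36\right) = \left(-32\right) \left(- \frac{395657}{11000}\right) = \frac{1582628}{1375}$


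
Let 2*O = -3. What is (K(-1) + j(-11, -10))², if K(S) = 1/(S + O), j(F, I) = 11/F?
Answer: 49/25 ≈ 1.9600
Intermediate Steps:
O = -3/2 (O = (½)*(-3) = -3/2 ≈ -1.5000)
K(S) = 1/(-3/2 + S) (K(S) = 1/(S - 3/2) = 1/(-3/2 + S))
(K(-1) + j(-11, -10))² = (2/(-3 + 2*(-1)) + 11/(-11))² = (2/(-3 - 2) + 11*(-1/11))² = (2/(-5) - 1)² = (2*(-⅕) - 1)² = (-⅖ - 1)² = (-7/5)² = 49/25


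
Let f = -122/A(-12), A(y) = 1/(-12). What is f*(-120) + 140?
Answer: -175540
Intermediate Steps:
A(y) = -1/12
f = 1464 (f = -122/(-1/12) = -122*(-12) = 1464)
f*(-120) + 140 = 1464*(-120) + 140 = -175680 + 140 = -175540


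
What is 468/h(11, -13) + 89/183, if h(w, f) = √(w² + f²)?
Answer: 89/183 + 234*√290/145 ≈ 27.968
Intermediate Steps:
h(w, f) = √(f² + w²)
468/h(11, -13) + 89/183 = 468/(√((-13)² + 11²)) + 89/183 = 468/(√(169 + 121)) + 89*(1/183) = 468/(√290) + 89/183 = 468*(√290/290) + 89/183 = 234*√290/145 + 89/183 = 89/183 + 234*√290/145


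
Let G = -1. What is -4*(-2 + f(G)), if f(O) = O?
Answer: 12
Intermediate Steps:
-4*(-2 + f(G)) = -4*(-2 - 1) = -4*(-3) = 12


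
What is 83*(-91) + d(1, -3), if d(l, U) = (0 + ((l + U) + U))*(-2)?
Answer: -7543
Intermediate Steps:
d(l, U) = -4*U - 2*l (d(l, U) = (0 + ((U + l) + U))*(-2) = (0 + (l + 2*U))*(-2) = (l + 2*U)*(-2) = -4*U - 2*l)
83*(-91) + d(1, -3) = 83*(-91) + (-4*(-3) - 2*1) = -7553 + (12 - 2) = -7553 + 10 = -7543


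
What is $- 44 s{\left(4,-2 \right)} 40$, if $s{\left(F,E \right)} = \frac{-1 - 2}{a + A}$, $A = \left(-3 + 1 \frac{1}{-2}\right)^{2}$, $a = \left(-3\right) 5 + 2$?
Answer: $-7040$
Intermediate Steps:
$a = -13$ ($a = -15 + 2 = -13$)
$A = \frac{49}{4}$ ($A = \left(-3 + 1 \left(- \frac{1}{2}\right)\right)^{2} = \left(-3 - \frac{1}{2}\right)^{2} = \left(- \frac{7}{2}\right)^{2} = \frac{49}{4} \approx 12.25$)
$s{\left(F,E \right)} = 4$ ($s{\left(F,E \right)} = \frac{-1 - 2}{-13 + \frac{49}{4}} = - \frac{3}{- \frac{3}{4}} = \left(-3\right) \left(- \frac{4}{3}\right) = 4$)
$- 44 s{\left(4,-2 \right)} 40 = \left(-44\right) 4 \cdot 40 = \left(-176\right) 40 = -7040$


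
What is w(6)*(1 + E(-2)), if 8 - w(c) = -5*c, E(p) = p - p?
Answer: 38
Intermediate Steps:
E(p) = 0
w(c) = 8 + 5*c (w(c) = 8 - (-5)*c = 8 + 5*c)
w(6)*(1 + E(-2)) = (8 + 5*6)*(1 + 0) = (8 + 30)*1 = 38*1 = 38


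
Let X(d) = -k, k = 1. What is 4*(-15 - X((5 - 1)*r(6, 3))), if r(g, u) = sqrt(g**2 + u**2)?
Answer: -56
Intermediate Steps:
X(d) = -1 (X(d) = -1*1 = -1)
4*(-15 - X((5 - 1)*r(6, 3))) = 4*(-15 - 1*(-1)) = 4*(-15 + 1) = 4*(-14) = -56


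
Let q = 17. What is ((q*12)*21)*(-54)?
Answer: -231336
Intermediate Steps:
((q*12)*21)*(-54) = ((17*12)*21)*(-54) = (204*21)*(-54) = 4284*(-54) = -231336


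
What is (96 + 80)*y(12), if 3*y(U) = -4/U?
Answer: -176/9 ≈ -19.556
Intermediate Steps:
y(U) = -4/(3*U) (y(U) = (-4/U)/3 = -4/(3*U))
(96 + 80)*y(12) = (96 + 80)*(-4/3/12) = 176*(-4/3*1/12) = 176*(-⅑) = -176/9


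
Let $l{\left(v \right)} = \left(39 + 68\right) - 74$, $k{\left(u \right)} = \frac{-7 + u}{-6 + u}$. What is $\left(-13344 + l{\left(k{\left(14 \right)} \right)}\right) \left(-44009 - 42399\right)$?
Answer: $1150176888$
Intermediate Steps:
$k{\left(u \right)} = \frac{-7 + u}{-6 + u}$
$l{\left(v \right)} = 33$ ($l{\left(v \right)} = 107 - 74 = 33$)
$\left(-13344 + l{\left(k{\left(14 \right)} \right)}\right) \left(-44009 - 42399\right) = \left(-13344 + 33\right) \left(-44009 - 42399\right) = \left(-13311\right) \left(-86408\right) = 1150176888$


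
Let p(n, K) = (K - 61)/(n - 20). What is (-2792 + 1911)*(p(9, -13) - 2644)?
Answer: 25557810/11 ≈ 2.3234e+6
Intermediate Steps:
p(n, K) = (-61 + K)/(-20 + n)
(-2792 + 1911)*(p(9, -13) - 2644) = (-2792 + 1911)*((-61 - 13)/(-20 + 9) - 2644) = -881*(-74/(-11) - 2644) = -881*(-1/11*(-74) - 2644) = -881*(74/11 - 2644) = -881*(-29010/11) = 25557810/11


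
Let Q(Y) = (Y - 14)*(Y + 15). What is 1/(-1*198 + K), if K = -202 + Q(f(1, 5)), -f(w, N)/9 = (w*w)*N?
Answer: 1/1370 ≈ 0.00072993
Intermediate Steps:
f(w, N) = -9*N*w**2 (f(w, N) = -9*w*w*N = -9*w**2*N = -9*N*w**2)
Q(Y) = (-14 + Y)*(15 + Y)
K = 1568 (K = -202 + (-210 - 9*5*1**2 + (-9*5*1**2)**2) = -202 + (-210 - 9*5*1 + (-9*5*1)**2) = -202 + (-210 - 45 + (-45)**2) = -202 + (-210 - 45 + 2025) = -202 + 1770 = 1568)
1/(-1*198 + K) = 1/(-1*198 + 1568) = 1/(-198 + 1568) = 1/1370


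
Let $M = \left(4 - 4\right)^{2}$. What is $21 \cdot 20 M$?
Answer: $0$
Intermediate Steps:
$M = 0$ ($M = 0^{2} = 0$)
$21 \cdot 20 M = 21 \cdot 20 \cdot 0 = 420 \cdot 0 = 0$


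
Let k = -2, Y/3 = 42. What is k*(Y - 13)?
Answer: -226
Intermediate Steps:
Y = 126 (Y = 3*42 = 126)
k*(Y - 13) = -2*(126 - 13) = -2*113 = -226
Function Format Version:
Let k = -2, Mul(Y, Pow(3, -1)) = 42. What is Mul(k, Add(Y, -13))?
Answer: -226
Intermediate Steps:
Y = 126 (Y = Mul(3, 42) = 126)
Mul(k, Add(Y, -13)) = Mul(-2, Add(126, -13)) = Mul(-2, 113) = -226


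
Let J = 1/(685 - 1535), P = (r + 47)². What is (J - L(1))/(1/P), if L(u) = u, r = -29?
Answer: -137862/425 ≈ -324.38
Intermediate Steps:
P = 324 (P = (-29 + 47)² = 18² = 324)
J = -1/850 (J = 1/(-850) = -1/850 ≈ -0.0011765)
(J - L(1))/(1/P) = (-1/850 - 1*1)/(1/324) = (-1/850 - 1)/(1/324) = -851/850*324 = -137862/425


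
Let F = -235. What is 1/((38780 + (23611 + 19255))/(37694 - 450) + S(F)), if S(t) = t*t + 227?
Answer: 18622/1032667967 ≈ 1.8033e-5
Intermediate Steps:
S(t) = 227 + t**2 (S(t) = t**2 + 227 = 227 + t**2)
1/((38780 + (23611 + 19255))/(37694 - 450) + S(F)) = 1/((38780 + (23611 + 19255))/(37694 - 450) + (227 + (-235)**2)) = 1/((38780 + 42866)/37244 + (227 + 55225)) = 1/(81646*(1/37244) + 55452) = 1/(40823/18622 + 55452) = 1/(1032667967/18622) = 18622/1032667967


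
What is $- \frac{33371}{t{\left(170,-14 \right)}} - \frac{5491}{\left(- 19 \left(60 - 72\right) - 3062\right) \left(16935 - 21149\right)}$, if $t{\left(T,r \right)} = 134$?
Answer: $- \frac{199266551195}{800145892} \approx -249.04$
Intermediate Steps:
$- \frac{33371}{t{\left(170,-14 \right)}} - \frac{5491}{\left(- 19 \left(60 - 72\right) - 3062\right) \left(16935 - 21149\right)} = - \frac{33371}{134} - \frac{5491}{\left(- 19 \left(60 - 72\right) - 3062\right) \left(16935 - 21149\right)} = \left(-33371\right) \frac{1}{134} - \frac{5491}{\left(\left(-19\right) \left(-12\right) - 3062\right) \left(16935 - 21149\right)} = - \frac{33371}{134} - \frac{5491}{\left(228 - 3062\right) \left(16935 - 21149\right)} = - \frac{33371}{134} - \frac{5491}{\left(-2834\right) \left(-4214\right)} = - \frac{33371}{134} - \frac{5491}{11942476} = - \frac{199266551195}{800145892}$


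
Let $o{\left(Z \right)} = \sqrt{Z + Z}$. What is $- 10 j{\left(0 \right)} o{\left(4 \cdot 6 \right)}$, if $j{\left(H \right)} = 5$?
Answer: $- 200 \sqrt{3} \approx -346.41$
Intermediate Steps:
$o{\left(Z \right)} = \sqrt{2} \sqrt{Z}$ ($o{\left(Z \right)} = \sqrt{2 Z} = \sqrt{2} \sqrt{Z}$)
$- 10 j{\left(0 \right)} o{\left(4 \cdot 6 \right)} = \left(-10\right) 5 \sqrt{2} \sqrt{4 \cdot 6} = - 50 \sqrt{2} \sqrt{24} = - 50 \sqrt{2} \cdot 2 \sqrt{6} = - 50 \cdot 4 \sqrt{3} = - 200 \sqrt{3}$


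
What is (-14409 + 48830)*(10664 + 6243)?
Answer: 581955847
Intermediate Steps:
(-14409 + 48830)*(10664 + 6243) = 34421*16907 = 581955847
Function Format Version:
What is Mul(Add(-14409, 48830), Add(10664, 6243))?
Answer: 581955847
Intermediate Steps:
Mul(Add(-14409, 48830), Add(10664, 6243)) = Mul(34421, 16907) = 581955847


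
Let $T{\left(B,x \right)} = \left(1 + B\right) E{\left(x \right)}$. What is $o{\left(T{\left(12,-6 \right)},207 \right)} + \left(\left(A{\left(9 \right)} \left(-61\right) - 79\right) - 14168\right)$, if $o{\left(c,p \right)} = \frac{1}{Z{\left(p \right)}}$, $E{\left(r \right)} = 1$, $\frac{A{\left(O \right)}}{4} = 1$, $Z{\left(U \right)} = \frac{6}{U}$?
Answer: $- \frac{28913}{2} \approx -14457.0$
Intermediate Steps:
$A{\left(O \right)} = 4$ ($A{\left(O \right)} = 4 \cdot 1 = 4$)
$T{\left(B,x \right)} = 1 + B$ ($T{\left(B,x \right)} = \left(1 + B\right) 1 = 1 + B$)
$o{\left(c,p \right)} = \frac{p}{6}$ ($o{\left(c,p \right)} = \frac{1}{6 \frac{1}{p}} = \frac{p}{6}$)
$o{\left(T{\left(12,-6 \right)},207 \right)} + \left(\left(A{\left(9 \right)} \left(-61\right) - 79\right) - 14168\right) = \frac{1}{6} \cdot 207 + \left(\left(4 \left(-61\right) - 79\right) - 14168\right) = \frac{69}{2} - 14491 = - \frac{28913}{2}$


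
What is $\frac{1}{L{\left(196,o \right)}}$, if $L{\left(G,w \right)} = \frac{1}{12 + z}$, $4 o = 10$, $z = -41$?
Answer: $-29$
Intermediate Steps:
$o = \frac{5}{2}$ ($o = \frac{1}{4} \cdot 10 = \frac{5}{2} \approx 2.5$)
$L{\left(G,w \right)} = - \frac{1}{29}$ ($L{\left(G,w \right)} = \frac{1}{12 - 41} = \frac{1}{-29} = - \frac{1}{29}$)
$\frac{1}{L{\left(196,o \right)}} = \frac{1}{- \frac{1}{29}} = -29$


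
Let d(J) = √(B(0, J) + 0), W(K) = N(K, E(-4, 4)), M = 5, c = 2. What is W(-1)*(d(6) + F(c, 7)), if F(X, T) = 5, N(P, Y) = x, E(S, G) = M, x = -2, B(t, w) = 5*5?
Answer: -20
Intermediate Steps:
B(t, w) = 25
E(S, G) = 5
N(P, Y) = -2
W(K) = -2
d(J) = 5 (d(J) = √(25 + 0) = √25 = 5)
W(-1)*(d(6) + F(c, 7)) = -2*(5 + 5) = -2*10 = -20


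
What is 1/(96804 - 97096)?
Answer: -1/292 ≈ -0.0034247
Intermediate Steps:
1/(96804 - 97096) = 1/(-292) = -1/292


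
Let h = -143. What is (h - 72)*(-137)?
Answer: 29455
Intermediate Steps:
(h - 72)*(-137) = (-143 - 72)*(-137) = -215*(-137) = 29455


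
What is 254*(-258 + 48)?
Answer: -53340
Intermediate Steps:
254*(-258 + 48) = 254*(-210) = -53340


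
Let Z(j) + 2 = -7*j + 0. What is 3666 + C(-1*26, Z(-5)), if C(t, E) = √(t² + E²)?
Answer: 3666 + √1765 ≈ 3708.0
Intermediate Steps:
Z(j) = -2 - 7*j (Z(j) = -2 + (-7*j + 0) = -2 - 7*j)
C(t, E) = √(E² + t²)
3666 + C(-1*26, Z(-5)) = 3666 + √((-2 - 7*(-5))² + (-1*26)²) = 3666 + √((-2 + 35)² + (-26)²) = 3666 + √(33² + 676) = 3666 + √(1089 + 676) = 3666 + √1765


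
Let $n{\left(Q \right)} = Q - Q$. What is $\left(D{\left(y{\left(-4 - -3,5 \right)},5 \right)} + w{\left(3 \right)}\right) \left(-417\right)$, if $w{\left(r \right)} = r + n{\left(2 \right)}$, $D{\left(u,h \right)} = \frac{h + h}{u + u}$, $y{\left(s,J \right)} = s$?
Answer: $834$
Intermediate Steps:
$n{\left(Q \right)} = 0$
$D{\left(u,h \right)} = \frac{h}{u}$ ($D{\left(u,h \right)} = \frac{2 h}{2 u} = 2 h \frac{1}{2 u} = \frac{h}{u}$)
$w{\left(r \right)} = r$ ($w{\left(r \right)} = r + 0 = r$)
$\left(D{\left(y{\left(-4 - -3,5 \right)},5 \right)} + w{\left(3 \right)}\right) \left(-417\right) = \left(\frac{5}{-4 - -3} + 3\right) \left(-417\right) = \left(\frac{5}{-4 + 3} + 3\right) \left(-417\right) = \left(\frac{5}{-1} + 3\right) \left(-417\right) = \left(5 \left(-1\right) + 3\right) \left(-417\right) = \left(-5 + 3\right) \left(-417\right) = \left(-2\right) \left(-417\right) = 834$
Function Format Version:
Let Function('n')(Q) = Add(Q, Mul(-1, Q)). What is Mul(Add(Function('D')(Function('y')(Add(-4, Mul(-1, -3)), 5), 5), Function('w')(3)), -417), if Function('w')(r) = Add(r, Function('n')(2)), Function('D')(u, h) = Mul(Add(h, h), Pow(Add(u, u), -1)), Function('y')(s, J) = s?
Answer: 834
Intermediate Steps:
Function('n')(Q) = 0
Function('D')(u, h) = Mul(h, Pow(u, -1)) (Function('D')(u, h) = Mul(Mul(2, h), Pow(Mul(2, u), -1)) = Mul(Mul(2, h), Mul(Rational(1, 2), Pow(u, -1))) = Mul(h, Pow(u, -1)))
Function('w')(r) = r (Function('w')(r) = Add(r, 0) = r)
Mul(Add(Function('D')(Function('y')(Add(-4, Mul(-1, -3)), 5), 5), Function('w')(3)), -417) = Mul(Add(Mul(5, Pow(Add(-4, Mul(-1, -3)), -1)), 3), -417) = Mul(Add(Mul(5, Pow(Add(-4, 3), -1)), 3), -417) = Mul(Add(Mul(5, Pow(-1, -1)), 3), -417) = Mul(Add(Mul(5, -1), 3), -417) = Mul(Add(-5, 3), -417) = Mul(-2, -417) = 834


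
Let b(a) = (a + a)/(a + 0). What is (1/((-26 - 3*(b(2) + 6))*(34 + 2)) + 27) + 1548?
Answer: 2834999/1800 ≈ 1575.0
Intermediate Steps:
b(a) = 2 (b(a) = (2*a)/a = 2)
(1/((-26 - 3*(b(2) + 6))*(34 + 2)) + 27) + 1548 = (1/((-26 - 3*(2 + 6))*(34 + 2)) + 27) + 1548 = (1/(-26 - 3*8*36) + 27) + 1548 = ((1/36)/(-26 - 24) + 27) + 1548 = ((1/36)/(-50) + 27) + 1548 = (-1/50*1/36 + 27) + 1548 = (-1/1800 + 27) + 1548 = 48599/1800 + 1548 = 2834999/1800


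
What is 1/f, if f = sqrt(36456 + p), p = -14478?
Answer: sqrt(2442)/7326 ≈ 0.0067454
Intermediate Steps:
f = 3*sqrt(2442) (f = sqrt(36456 - 14478) = sqrt(21978) = 3*sqrt(2442) ≈ 148.25)
1/f = 1/(3*sqrt(2442)) = sqrt(2442)/7326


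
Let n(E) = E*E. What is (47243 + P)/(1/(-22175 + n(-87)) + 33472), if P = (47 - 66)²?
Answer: 695304024/488892031 ≈ 1.4222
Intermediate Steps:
P = 361 (P = (-19)² = 361)
n(E) = E²
(47243 + P)/(1/(-22175 + n(-87)) + 33472) = (47243 + 361)/(1/(-22175 + (-87)²) + 33472) = 47604/(1/(-22175 + 7569) + 33472) = 47604/(1/(-14606) + 33472) = 47604/(-1/14606 + 33472) = 47604/(488892031/14606) = 47604*(14606/488892031) = 695304024/488892031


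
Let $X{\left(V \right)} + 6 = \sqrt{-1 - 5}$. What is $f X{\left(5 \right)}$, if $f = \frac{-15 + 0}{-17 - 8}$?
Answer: $- \frac{18}{5} + \frac{3 i \sqrt{6}}{5} \approx -3.6 + 1.4697 i$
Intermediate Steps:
$f = \frac{3}{5}$ ($f = - \frac{15}{-25} = \left(-15\right) \left(- \frac{1}{25}\right) = \frac{3}{5} \approx 0.6$)
$X{\left(V \right)} = -6 + i \sqrt{6}$ ($X{\left(V \right)} = -6 + \sqrt{-1 - 5} = -6 + \sqrt{-6} = -6 + i \sqrt{6}$)
$f X{\left(5 \right)} = \frac{3 \left(-6 + i \sqrt{6}\right)}{5} = - \frac{18}{5} + \frac{3 i \sqrt{6}}{5}$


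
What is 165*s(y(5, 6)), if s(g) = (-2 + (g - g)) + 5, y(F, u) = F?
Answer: 495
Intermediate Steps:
s(g) = 3 (s(g) = (-2 + 0) + 5 = -2 + 5 = 3)
165*s(y(5, 6)) = 165*3 = 495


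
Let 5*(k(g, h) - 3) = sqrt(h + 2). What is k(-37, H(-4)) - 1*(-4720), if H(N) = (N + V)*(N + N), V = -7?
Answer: 4723 + 3*sqrt(10)/5 ≈ 4724.9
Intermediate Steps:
H(N) = 2*N*(-7 + N) (H(N) = (N - 7)*(N + N) = (-7 + N)*(2*N) = 2*N*(-7 + N))
k(g, h) = 3 + sqrt(2 + h)/5 (k(g, h) = 3 + sqrt(h + 2)/5 = 3 + sqrt(2 + h)/5)
k(-37, H(-4)) - 1*(-4720) = (3 + sqrt(2 + 2*(-4)*(-7 - 4))/5) - 1*(-4720) = (3 + sqrt(2 + 2*(-4)*(-11))/5) + 4720 = (3 + sqrt(2 + 88)/5) + 4720 = (3 + sqrt(90)/5) + 4720 = (3 + (3*sqrt(10))/5) + 4720 = (3 + 3*sqrt(10)/5) + 4720 = 4723 + 3*sqrt(10)/5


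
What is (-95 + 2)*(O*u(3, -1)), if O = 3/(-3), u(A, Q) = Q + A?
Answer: 186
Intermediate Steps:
u(A, Q) = A + Q
O = -1 (O = 3*(-1/3) = -1)
(-95 + 2)*(O*u(3, -1)) = (-95 + 2)*(-(3 - 1)) = -(-93)*2 = -93*(-2) = 186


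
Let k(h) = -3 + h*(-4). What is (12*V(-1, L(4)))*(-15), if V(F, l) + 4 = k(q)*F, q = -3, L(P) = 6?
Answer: 2340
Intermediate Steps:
k(h) = -3 - 4*h
V(F, l) = -4 + 9*F (V(F, l) = -4 + (-3 - 4*(-3))*F = -4 + (-3 + 12)*F = -4 + 9*F)
(12*V(-1, L(4)))*(-15) = (12*(-4 + 9*(-1)))*(-15) = (12*(-4 - 9))*(-15) = (12*(-13))*(-15) = -156*(-15) = 2340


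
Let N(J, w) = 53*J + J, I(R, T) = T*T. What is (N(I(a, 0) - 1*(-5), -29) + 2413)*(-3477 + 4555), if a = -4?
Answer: 2892274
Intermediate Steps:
I(R, T) = T²
N(J, w) = 54*J
(N(I(a, 0) - 1*(-5), -29) + 2413)*(-3477 + 4555) = (54*(0² - 1*(-5)) + 2413)*(-3477 + 4555) = (54*(0 + 5) + 2413)*1078 = (54*5 + 2413)*1078 = (270 + 2413)*1078 = 2683*1078 = 2892274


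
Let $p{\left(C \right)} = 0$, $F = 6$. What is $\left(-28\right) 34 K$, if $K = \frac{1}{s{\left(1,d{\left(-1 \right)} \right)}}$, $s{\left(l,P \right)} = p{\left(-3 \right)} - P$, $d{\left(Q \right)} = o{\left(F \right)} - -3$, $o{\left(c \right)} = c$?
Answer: $\frac{952}{9} \approx 105.78$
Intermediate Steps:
$d{\left(Q \right)} = 9$ ($d{\left(Q \right)} = 6 - -3 = 6 + 3 = 9$)
$s{\left(l,P \right)} = - P$ ($s{\left(l,P \right)} = 0 - P = - P$)
$K = - \frac{1}{9}$ ($K = \frac{1}{\left(-1\right) 9} = \frac{1}{-9} = - \frac{1}{9} \approx -0.11111$)
$\left(-28\right) 34 K = \left(-28\right) 34 \left(- \frac{1}{9}\right) = \left(-952\right) \left(- \frac{1}{9}\right) = \frac{952}{9}$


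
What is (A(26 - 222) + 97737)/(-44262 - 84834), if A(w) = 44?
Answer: -97781/129096 ≈ -0.75743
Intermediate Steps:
(A(26 - 222) + 97737)/(-44262 - 84834) = (44 + 97737)/(-44262 - 84834) = 97781/(-129096) = 97781*(-1/129096) = -97781/129096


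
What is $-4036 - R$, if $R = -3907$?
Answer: $-129$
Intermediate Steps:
$-4036 - R = -4036 - -3907 = -4036 + 3907 = -129$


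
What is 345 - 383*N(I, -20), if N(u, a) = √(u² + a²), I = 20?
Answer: 345 - 7660*√2 ≈ -10488.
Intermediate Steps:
N(u, a) = √(a² + u²)
345 - 383*N(I, -20) = 345 - 383*√((-20)² + 20²) = 345 - 383*√(400 + 400) = 345 - 7660*√2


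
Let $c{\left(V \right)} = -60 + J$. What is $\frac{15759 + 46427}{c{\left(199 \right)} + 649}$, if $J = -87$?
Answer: $\frac{31093}{251} \approx 123.88$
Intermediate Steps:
$c{\left(V \right)} = -147$ ($c{\left(V \right)} = -60 - 87 = -147$)
$\frac{15759 + 46427}{c{\left(199 \right)} + 649} = \frac{15759 + 46427}{-147 + 649} = \frac{62186}{502} = 62186 \cdot \frac{1}{502} = \frac{31093}{251}$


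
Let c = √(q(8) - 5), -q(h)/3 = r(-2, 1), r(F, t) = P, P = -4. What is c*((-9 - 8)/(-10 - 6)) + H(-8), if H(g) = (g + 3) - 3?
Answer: -8 + 17*√7/16 ≈ -5.1889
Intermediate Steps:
r(F, t) = -4
q(h) = 12 (q(h) = -3*(-4) = 12)
H(g) = g (H(g) = (3 + g) - 3 = g)
c = √7 (c = √(12 - 5) = √7 ≈ 2.6458)
c*((-9 - 8)/(-10 - 6)) + H(-8) = √7*((-9 - 8)/(-10 - 6)) - 8 = √7*(-17/(-16)) - 8 = √7*(-17*(-1/16)) - 8 = √7*(17/16) - 8 = 17*√7/16 - 8 = -8 + 17*√7/16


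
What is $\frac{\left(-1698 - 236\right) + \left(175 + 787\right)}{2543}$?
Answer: $- \frac{972}{2543} \approx -0.38223$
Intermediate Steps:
$\frac{\left(-1698 - 236\right) + \left(175 + 787\right)}{2543} = \left(-1934 + 962\right) \frac{1}{2543} = \left(-972\right) \frac{1}{2543} = - \frac{972}{2543}$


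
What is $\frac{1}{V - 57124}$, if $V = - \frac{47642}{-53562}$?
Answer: $- \frac{26781}{1529814023} \approx -1.7506 \cdot 10^{-5}$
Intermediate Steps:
$V = \frac{23821}{26781}$ ($V = \left(-47642\right) \left(- \frac{1}{53562}\right) = \frac{23821}{26781} \approx 0.88947$)
$\frac{1}{V - 57124} = \frac{1}{\frac{23821}{26781} - 57124} = \frac{1}{- \frac{1529814023}{26781}} = - \frac{26781}{1529814023}$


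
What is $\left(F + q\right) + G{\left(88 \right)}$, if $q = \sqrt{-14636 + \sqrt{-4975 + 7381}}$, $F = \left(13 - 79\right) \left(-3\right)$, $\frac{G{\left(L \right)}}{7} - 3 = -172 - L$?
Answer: $-1601 + i \sqrt{14636 - \sqrt{2406}} \approx -1601.0 + 120.78 i$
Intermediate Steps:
$G{\left(L \right)} = -1183 - 7 L$ ($G{\left(L \right)} = 21 + 7 \left(-172 - L\right) = 21 - \left(1204 + 7 L\right) = -1183 - 7 L$)
$F = 198$ ($F = \left(-66\right) \left(-3\right) = 198$)
$q = \sqrt{-14636 + \sqrt{2406}} \approx 120.78 i$
$\left(F + q\right) + G{\left(88 \right)} = \left(198 + \sqrt{-14636 + \sqrt{2406}}\right) - 1799 = -1601 + \sqrt{-14636 + \sqrt{2406}}$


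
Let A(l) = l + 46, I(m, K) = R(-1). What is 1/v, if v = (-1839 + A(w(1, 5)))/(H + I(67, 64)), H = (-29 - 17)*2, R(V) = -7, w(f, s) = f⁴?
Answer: 99/1792 ≈ 0.055246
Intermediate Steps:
I(m, K) = -7
A(l) = 46 + l
H = -92 (H = -46*2 = -92)
v = 1792/99 (v = (-1839 + (46 + 1⁴))/(-92 - 7) = (-1839 + (46 + 1))/(-99) = (-1839 + 47)*(-1/99) = -1792*(-1/99) = 1792/99 ≈ 18.101)
1/v = 1/(1792/99) = 99/1792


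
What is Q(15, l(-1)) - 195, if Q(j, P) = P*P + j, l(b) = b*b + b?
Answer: -180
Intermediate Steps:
l(b) = b + b² (l(b) = b² + b = b + b²)
Q(j, P) = j + P² (Q(j, P) = P² + j = j + P²)
Q(15, l(-1)) - 195 = (15 + (-(1 - 1))²) - 195 = (15 + (-1*0)²) - 195 = (15 + 0²) - 195 = (15 + 0) - 195 = 15 - 195 = -180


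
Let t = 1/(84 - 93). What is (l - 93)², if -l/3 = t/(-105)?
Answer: 858255616/99225 ≈ 8649.6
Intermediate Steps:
t = -⅑ (t = 1/(-9) = -⅑ ≈ -0.11111)
l = -1/315 (l = -(-1)/(3*(-105)) = -(-1)*(-1)/(3*105) = -3*1/945 = -1/315 ≈ -0.0031746)
(l - 93)² = (-1/315 - 93)² = (-29296/315)² = 858255616/99225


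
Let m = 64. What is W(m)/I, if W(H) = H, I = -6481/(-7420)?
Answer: 474880/6481 ≈ 73.273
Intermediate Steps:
I = 6481/7420 (I = -6481*(-1/7420) = 6481/7420 ≈ 0.87345)
W(m)/I = 64/(6481/7420) = 64*(7420/6481) = 474880/6481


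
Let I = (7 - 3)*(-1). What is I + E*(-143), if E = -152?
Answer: 21732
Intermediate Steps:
I = -4 (I = 4*(-1) = -4)
I + E*(-143) = -4 - 152*(-143) = -4 + 21736 = 21732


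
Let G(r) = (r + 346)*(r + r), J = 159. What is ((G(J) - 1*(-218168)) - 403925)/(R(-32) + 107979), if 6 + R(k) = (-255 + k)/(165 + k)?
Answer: -478173/2051446 ≈ -0.23309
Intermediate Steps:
R(k) = -6 + (-255 + k)/(165 + k)
G(r) = 2*r*(346 + r) (G(r) = (346 + r)*(2*r) = 2*r*(346 + r))
((G(J) - 1*(-218168)) - 403925)/(R(-32) + 107979) = ((2*159*(346 + 159) - 1*(-218168)) - 403925)/(5*(-249 - 1*(-32))/(165 - 32) + 107979) = ((2*159*505 + 218168) - 403925)/(5*(-249 + 32)/133 + 107979) = ((160590 + 218168) - 403925)/(5*(1/133)*(-217) + 107979) = (378758 - 403925)/(-155/19 + 107979) = -25167/2051446/19 = -25167*19/2051446 = -478173/2051446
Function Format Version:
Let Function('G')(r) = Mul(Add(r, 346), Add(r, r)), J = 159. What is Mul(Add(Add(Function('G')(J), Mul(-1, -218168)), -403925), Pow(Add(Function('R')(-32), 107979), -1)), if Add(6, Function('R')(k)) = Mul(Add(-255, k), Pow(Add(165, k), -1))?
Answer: Rational(-478173, 2051446) ≈ -0.23309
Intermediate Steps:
Function('R')(k) = Add(-6, Mul(Pow(Add(165, k), -1), Add(-255, k))) (Function('R')(k) = Add(-6, Mul(Add(-255, k), Pow(Add(165, k), -1))) = Add(-6, Mul(Pow(Add(165, k), -1), Add(-255, k))))
Function('G')(r) = Mul(2, r, Add(346, r)) (Function('G')(r) = Mul(Add(346, r), Mul(2, r)) = Mul(2, r, Add(346, r)))
Mul(Add(Add(Function('G')(J), Mul(-1, -218168)), -403925), Pow(Add(Function('R')(-32), 107979), -1)) = Mul(Add(Add(Mul(2, 159, Add(346, 159)), Mul(-1, -218168)), -403925), Pow(Add(Mul(5, Pow(Add(165, -32), -1), Add(-249, Mul(-1, -32))), 107979), -1)) = Mul(Add(Add(Mul(2, 159, 505), 218168), -403925), Pow(Add(Mul(5, Pow(133, -1), Add(-249, 32)), 107979), -1)) = Mul(Add(Add(160590, 218168), -403925), Pow(Add(Mul(5, Rational(1, 133), -217), 107979), -1)) = Mul(Add(378758, -403925), Pow(Add(Rational(-155, 19), 107979), -1)) = Mul(-25167, Pow(Rational(2051446, 19), -1)) = Mul(-25167, Rational(19, 2051446)) = Rational(-478173, 2051446)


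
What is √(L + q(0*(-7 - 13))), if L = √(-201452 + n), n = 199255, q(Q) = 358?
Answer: √(358 + 13*I*√13) ≈ 18.961 + 1.236*I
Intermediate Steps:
L = 13*I*√13 (L = √(-201452 + 199255) = √(-2197) = 13*I*√13 ≈ 46.872*I)
√(L + q(0*(-7 - 13))) = √(13*I*√13 + 358) = √(358 + 13*I*√13)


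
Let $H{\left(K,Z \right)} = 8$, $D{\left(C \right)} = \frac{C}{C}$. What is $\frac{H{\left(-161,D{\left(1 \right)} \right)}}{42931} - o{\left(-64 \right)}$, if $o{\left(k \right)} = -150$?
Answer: $\frac{6439658}{42931} \approx 150.0$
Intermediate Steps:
$D{\left(C \right)} = 1$
$\frac{H{\left(-161,D{\left(1 \right)} \right)}}{42931} - o{\left(-64 \right)} = \frac{8}{42931} - -150 = 8 \cdot \frac{1}{42931} + 150 = \frac{8}{42931} + 150 = \frac{6439658}{42931}$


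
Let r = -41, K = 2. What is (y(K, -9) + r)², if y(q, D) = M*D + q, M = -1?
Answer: 900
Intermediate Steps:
y(q, D) = q - D (y(q, D) = -D + q = q - D)
(y(K, -9) + r)² = ((2 - 1*(-9)) - 41)² = ((2 + 9) - 41)² = (11 - 41)² = (-30)² = 900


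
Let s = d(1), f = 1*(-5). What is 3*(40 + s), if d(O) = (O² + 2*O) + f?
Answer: 114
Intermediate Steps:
f = -5
d(O) = -5 + O² + 2*O (d(O) = (O² + 2*O) - 5 = -5 + O² + 2*O)
s = -2 (s = -5 + 1² + 2*1 = -5 + 1 + 2 = -2)
3*(40 + s) = 3*(40 - 2) = 3*38 = 114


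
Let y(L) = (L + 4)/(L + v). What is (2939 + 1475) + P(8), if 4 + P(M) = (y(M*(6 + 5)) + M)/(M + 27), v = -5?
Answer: 1830258/415 ≈ 4410.3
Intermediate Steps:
y(L) = (4 + L)/(-5 + L) (y(L) = (L + 4)/(L - 5) = (4 + L)/(-5 + L))
P(M) = -4 + (M + (4 + 11*M)/(-5 + 11*M))/(27 + M) (P(M) = -4 + ((4 + M*(6 + 5))/(-5 + M*(6 + 5)) + M)/(M + 27) = -4 + ((4 + M*11)/(-5 + M*11) + M)/(27 + M) = -4 + ((4 + 11*M)/(-5 + 11*M) + M)/(27 + M) = -4 + (M + (4 + 11*M)/(-5 + 11*M))/(27 + M))
(2939 + 1475) + P(8) = (2939 + 1475) + (544 - 1162*8 - 33*8²)/(-135 + 11*8² + 292*8) = 4414 + (544 - 9296 - 33*64)/(-135 + 11*64 + 2336) = 4414 + (544 - 9296 - 2112)/(-135 + 704 + 2336) = 4414 - 10864/2905 = 4414 + (1/2905)*(-10864) = 4414 - 1552/415 = 1830258/415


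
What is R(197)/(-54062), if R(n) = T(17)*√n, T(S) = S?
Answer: -17*√197/54062 ≈ -0.0044136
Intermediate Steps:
R(n) = 17*√n
R(197)/(-54062) = (17*√197)/(-54062) = (17*√197)*(-1/54062) = -17*√197/54062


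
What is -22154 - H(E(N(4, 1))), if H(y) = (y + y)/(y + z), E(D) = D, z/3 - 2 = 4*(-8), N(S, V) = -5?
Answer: -420928/19 ≈ -22154.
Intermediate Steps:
z = -90 (z = 6 + 3*(4*(-8)) = 6 + 3*(-32) = 6 - 96 = -90)
H(y) = 2*y/(-90 + y) (H(y) = (y + y)/(y - 90) = (2*y)/(-90 + y) = 2*y/(-90 + y))
-22154 - H(E(N(4, 1))) = -22154 - 2*(-5)/(-90 - 5) = -22154 - 2*(-5)/(-95) = -22154 - 2*(-5)*(-1)/95 = -22154 - 1*2/19 = -22154 - 2/19 = -420928/19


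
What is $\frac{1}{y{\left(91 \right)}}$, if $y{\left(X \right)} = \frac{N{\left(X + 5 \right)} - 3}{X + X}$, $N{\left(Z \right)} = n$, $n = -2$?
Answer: $- \frac{182}{5} \approx -36.4$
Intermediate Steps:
$N{\left(Z \right)} = -2$
$y{\left(X \right)} = - \frac{5}{2 X}$ ($y{\left(X \right)} = \frac{-2 - 3}{X + X} = - \frac{5}{2 X}$)
$\frac{1}{y{\left(91 \right)}} = \frac{1}{\left(- \frac{5}{2}\right) \frac{1}{91}} = \frac{1}{- \frac{5}{182}} = - \frac{182}{5}$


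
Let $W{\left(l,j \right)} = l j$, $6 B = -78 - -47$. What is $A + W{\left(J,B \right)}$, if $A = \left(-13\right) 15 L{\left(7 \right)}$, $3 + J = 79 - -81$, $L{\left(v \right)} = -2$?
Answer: $- \frac{2527}{6} \approx -421.17$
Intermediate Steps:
$J = 157$ ($J = -3 + \left(79 - -81\right) = -3 + \left(79 + 81\right) = -3 + 160 = 157$)
$B = - \frac{31}{6}$ ($B = \frac{-78 - -47}{6} = \frac{-78 + 47}{6} = \frac{1}{6} \left(-31\right) = - \frac{31}{6} \approx -5.1667$)
$A = 390$ ($A = \left(-13\right) 15 \left(-2\right) = \left(-195\right) \left(-2\right) = 390$)
$W{\left(l,j \right)} = j l$
$A + W{\left(J,B \right)} = 390 - \frac{4867}{6} = - \frac{2527}{6}$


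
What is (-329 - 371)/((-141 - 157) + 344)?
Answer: -350/23 ≈ -15.217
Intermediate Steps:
(-329 - 371)/((-141 - 157) + 344) = -700/(-298 + 344) = -700/46 = -700*1/46 = -350/23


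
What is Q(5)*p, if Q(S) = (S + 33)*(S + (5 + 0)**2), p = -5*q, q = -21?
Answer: 119700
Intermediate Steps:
p = 105 (p = -5*(-21) = 105)
Q(S) = (25 + S)*(33 + S) (Q(S) = (33 + S)*(S + 5**2) = (33 + S)*(S + 25) = (33 + S)*(25 + S) = (25 + S)*(33 + S))
Q(5)*p = (825 + 5**2 + 58*5)*105 = (825 + 25 + 290)*105 = 1140*105 = 119700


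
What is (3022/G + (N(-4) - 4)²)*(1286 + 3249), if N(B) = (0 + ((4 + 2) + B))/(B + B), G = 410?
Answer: 75662847/656 ≈ 1.1534e+5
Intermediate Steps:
N(B) = (6 + B)/(2*B) (N(B) = (0 + (6 + B))/((2*B)) = (6 + B)*(1/(2*B)) = (6 + B)/(2*B))
(3022/G + (N(-4) - 4)²)*(1286 + 3249) = (3022/410 + ((½)*(6 - 4)/(-4) - 4)²)*(1286 + 3249) = (3022*(1/410) + ((½)*(-¼)*2 - 4)²)*4535 = (1511/205 + (-¼ - 4)²)*4535 = (1511/205 + (-17/4)²)*4535 = (1511/205 + 289/16)*4535 = (83421/3280)*4535 = 75662847/656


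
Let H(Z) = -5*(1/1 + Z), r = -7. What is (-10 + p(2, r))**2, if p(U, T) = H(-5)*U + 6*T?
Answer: 144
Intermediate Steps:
H(Z) = -5 - 5*Z (H(Z) = -5*(1 + Z) = -5 - 5*Z)
p(U, T) = 6*T + 20*U (p(U, T) = (-5 - 5*(-5))*U + 6*T = (-5 + 25)*U + 6*T = 20*U + 6*T = 6*T + 20*U)
(-10 + p(2, r))**2 = (-10 + (6*(-7) + 20*2))**2 = (-10 + (-42 + 40))**2 = (-10 - 2)**2 = (-12)**2 = 144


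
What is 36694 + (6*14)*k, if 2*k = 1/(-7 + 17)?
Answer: 183491/5 ≈ 36698.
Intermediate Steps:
k = 1/20 (k = 1/(2*(-7 + 17)) = (½)/10 = (½)*(⅒) = 1/20 ≈ 0.050000)
36694 + (6*14)*k = 36694 + (6*14)*(1/20) = 36694 + 84*(1/20) = 36694 + 21/5 = 183491/5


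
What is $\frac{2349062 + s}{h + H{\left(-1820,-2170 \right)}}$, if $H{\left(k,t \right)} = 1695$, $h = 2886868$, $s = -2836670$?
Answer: $- \frac{487608}{2888563} \approx -0.16881$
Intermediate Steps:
$\frac{2349062 + s}{h + H{\left(-1820,-2170 \right)}} = \frac{2349062 - 2836670}{2886868 + 1695} = - \frac{487608}{2888563}$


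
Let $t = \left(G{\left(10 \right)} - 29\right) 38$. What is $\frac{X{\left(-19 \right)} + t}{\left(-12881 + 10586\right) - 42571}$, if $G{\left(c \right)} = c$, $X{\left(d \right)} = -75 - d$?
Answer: $\frac{389}{22433} \approx 0.017341$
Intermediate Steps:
$t = -722$ ($t = \left(10 - 29\right) 38 = \left(-19\right) 38 = -722$)
$\frac{X{\left(-19 \right)} + t}{\left(-12881 + 10586\right) - 42571} = \frac{\left(-75 - -19\right) - 722}{\left(-12881 + 10586\right) - 42571} = \frac{\left(-75 + 19\right) - 722}{-2295 - 42571} = \frac{-56 - 722}{-44866} = \left(-778\right) \left(- \frac{1}{44866}\right) = \frac{389}{22433}$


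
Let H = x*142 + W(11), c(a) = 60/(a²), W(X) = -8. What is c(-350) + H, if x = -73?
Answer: -63540747/6125 ≈ -10374.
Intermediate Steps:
c(a) = 60/a²
H = -10374 (H = -73*142 - 8 = -10366 - 8 = -10374)
c(-350) + H = 60/(-350)² - 10374 = 60*(1/122500) - 10374 = 3/6125 - 10374 = -63540747/6125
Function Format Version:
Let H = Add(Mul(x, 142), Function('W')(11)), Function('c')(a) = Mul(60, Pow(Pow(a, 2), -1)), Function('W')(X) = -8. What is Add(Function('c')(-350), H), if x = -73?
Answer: Rational(-63540747, 6125) ≈ -10374.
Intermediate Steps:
Function('c')(a) = Mul(60, Pow(a, -2))
H = -10374 (H = Add(Mul(-73, 142), -8) = Add(-10366, -8) = -10374)
Add(Function('c')(-350), H) = Add(Mul(60, Pow(-350, -2)), -10374) = Add(Mul(60, Rational(1, 122500)), -10374) = Add(Rational(3, 6125), -10374) = Rational(-63540747, 6125)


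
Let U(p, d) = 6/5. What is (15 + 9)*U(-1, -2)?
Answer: 144/5 ≈ 28.800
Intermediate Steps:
U(p, d) = 6/5 (U(p, d) = 6*(⅕) = 6/5)
(15 + 9)*U(-1, -2) = (15 + 9)*(6/5) = 24*(6/5) = 144/5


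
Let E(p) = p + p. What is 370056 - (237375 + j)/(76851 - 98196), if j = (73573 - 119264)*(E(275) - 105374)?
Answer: 12688596079/21345 ≈ 5.9445e+5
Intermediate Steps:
E(p) = 2*p
j = 4789513384 (j = (73573 - 119264)*(2*275 - 105374) = -45691*(550 - 105374) = -45691*(-104824) = 4789513384)
370056 - (237375 + j)/(76851 - 98196) = 370056 - (237375 + 4789513384)/(76851 - 98196) = 370056 - 4789750759/(-21345) = 370056 - 4789750759*(-1)/21345 = 370056 - 1*(-4789750759/21345) = 370056 + 4789750759/21345 = 12688596079/21345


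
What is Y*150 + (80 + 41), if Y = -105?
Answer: -15629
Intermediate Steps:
Y*150 + (80 + 41) = -105*150 + (80 + 41) = -15750 + 121 = -15629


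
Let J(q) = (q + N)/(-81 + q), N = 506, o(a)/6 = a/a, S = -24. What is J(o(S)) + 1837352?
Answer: 137800888/75 ≈ 1.8373e+6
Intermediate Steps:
o(a) = 6 (o(a) = 6*(a/a) = 6*1 = 6)
J(q) = (506 + q)/(-81 + q) (J(q) = (q + 506)/(-81 + q) = (506 + q)/(-81 + q))
J(o(S)) + 1837352 = (506 + 6)/(-81 + 6) + 1837352 = 512/(-75) + 1837352 = -1/75*512 + 1837352 = -512/75 + 1837352 = 137800888/75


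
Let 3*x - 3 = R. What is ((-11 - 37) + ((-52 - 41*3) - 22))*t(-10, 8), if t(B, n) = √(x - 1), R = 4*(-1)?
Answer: -490*I*√3/3 ≈ -282.9*I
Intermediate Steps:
R = -4
x = -⅓ (x = 1 + (⅓)*(-4) = 1 - 4/3 = -⅓ ≈ -0.33333)
t(B, n) = 2*I*√3/3 (t(B, n) = √(-⅓ - 1) = √(-4/3) = 2*I*√3/3)
((-11 - 37) + ((-52 - 41*3) - 22))*t(-10, 8) = ((-11 - 37) + ((-52 - 41*3) - 22))*(2*I*√3/3) = (-48 + ((-52 - 123) - 22))*(2*I*√3/3) = (-48 + (-175 - 22))*(2*I*√3/3) = (-48 - 197)*(2*I*√3/3) = -490*I*√3/3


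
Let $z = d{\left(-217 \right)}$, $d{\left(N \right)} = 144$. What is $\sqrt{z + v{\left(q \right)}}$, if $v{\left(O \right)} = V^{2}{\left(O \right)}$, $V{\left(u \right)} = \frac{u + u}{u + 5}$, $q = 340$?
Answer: $\frac{4 \sqrt{44005}}{69} \approx 12.161$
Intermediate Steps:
$z = 144$
$V{\left(u \right)} = \frac{2 u}{5 + u}$
$v{\left(O \right)} = \frac{4 O^{2}}{\left(5 + O\right)^{2}}$ ($v{\left(O \right)} = \left(\frac{2 O}{5 + O}\right)^{2} = \frac{4 O^{2}}{\left(5 + O\right)^{2}}$)
$\sqrt{z + v{\left(q \right)}} = \sqrt{144 + \frac{4 \cdot 340^{2}}{\left(5 + 340\right)^{2}}} = \sqrt{144 + 4 \cdot 115600 \cdot \frac{1}{119025}} = \sqrt{144 + \frac{18496}{4761}} = \sqrt{\frac{704080}{4761}} = \frac{4 \sqrt{44005}}{69}$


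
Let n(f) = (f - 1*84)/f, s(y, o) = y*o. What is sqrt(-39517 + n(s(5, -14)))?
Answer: I*sqrt(987870)/5 ≈ 198.78*I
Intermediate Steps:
s(y, o) = o*y
n(f) = (-84 + f)/f (n(f) = (f - 84)/f = (-84 + f)/f)
sqrt(-39517 + n(s(5, -14))) = sqrt(-39517 + (-84 - 14*5)/((-14*5))) = sqrt(-39517 + (-84 - 70)/(-70)) = sqrt(-39517 - 1/70*(-154)) = sqrt(-39517 + 11/5) = sqrt(-197574/5) = I*sqrt(987870)/5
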